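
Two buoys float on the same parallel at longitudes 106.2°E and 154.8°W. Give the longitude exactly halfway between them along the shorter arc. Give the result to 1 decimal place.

Signed shortest Δλ from +106.2° to -154.8° is +99.0°.
Midpoint longitude = +106.2° + (+99.0°)/2 = +106.2° + 49.5° = +155.7°.
(The naïve average (+106.2 + -154.8)/2 = -24.3° is on the wrong side of the globe.)

155.7°E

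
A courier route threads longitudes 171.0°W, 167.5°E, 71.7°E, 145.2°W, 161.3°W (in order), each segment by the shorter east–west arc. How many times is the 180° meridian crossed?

2

Leg 1: -171.0° → +167.5°, shortest Δλ = -21.5° (west) — crosses 180°.
Leg 2: +167.5° → +71.7°, shortest Δλ = -95.8° (west) — does not cross 180°.
Leg 3: +71.7° → -145.2°, shortest Δλ = 143.1° (east) — crosses 180°.
Leg 4: -145.2° → -161.3°, shortest Δλ = -16.1° (west) — does not cross 180°.
Total crossings: 2.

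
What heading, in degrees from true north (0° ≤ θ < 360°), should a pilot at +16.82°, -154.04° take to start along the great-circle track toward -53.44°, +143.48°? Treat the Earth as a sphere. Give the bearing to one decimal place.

Δλ = 143.48 − -154.04 = 297.52°; wrapped into (−180°, 180°]: -62.48°.
θ = atan2( sin Δλ · cos φ₂ , cos φ₁ · sin φ₂ − sin φ₁ · cos φ₂ · cos Δλ )
  = atan2(-0.52826, -0.84851) = -148.095° → normalised to [0°, 360°): 211.905°.

211.9°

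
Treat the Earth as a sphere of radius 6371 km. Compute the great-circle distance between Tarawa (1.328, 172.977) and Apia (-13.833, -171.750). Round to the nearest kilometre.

Δλ = -171.750 − 172.977 = -344.727°; wrapped into (−180°, 180°]: 15.273°.
Δφ = -13.833 − 1.328 = -15.161°.
a = sin²(Δφ/2) + cos φ₁ · cos φ₂ · sin²(Δλ/2) = 0.034545.
c = 2·atan2(√a, √(1−a)) = 0.37390 rad → d = 6371·c ≈ 2382.12 km.

2382 km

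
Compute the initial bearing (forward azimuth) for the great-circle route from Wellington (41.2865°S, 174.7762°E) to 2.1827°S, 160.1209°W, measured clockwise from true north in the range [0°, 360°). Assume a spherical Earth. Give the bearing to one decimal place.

Δλ = -160.1209 − 174.7762 = -334.8971°; wrapped into (−180°, 180°]: 25.1029°.
θ = atan2( sin Δλ · cos φ₂ , cos φ₁ · sin φ₂ − sin φ₁ · cos φ₂ · cos Δλ )
  = atan2(0.42394, 0.56845) = 36.715° → normalised to [0°, 360°): 36.715°.

36.7°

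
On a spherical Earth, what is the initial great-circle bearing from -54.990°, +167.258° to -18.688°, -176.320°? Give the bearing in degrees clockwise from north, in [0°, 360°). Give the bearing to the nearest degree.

26°

Δλ = -176.320 − 167.258 = -343.578°; wrapped into (−180°, 180°]: 16.422°.
θ = atan2( sin Δλ · cos φ₂ , cos φ₁ · sin φ₂ − sin φ₁ · cos φ₂ · cos Δλ )
  = atan2(0.26780, 0.56039) = 25.543° → normalised to [0°, 360°): 25.543°.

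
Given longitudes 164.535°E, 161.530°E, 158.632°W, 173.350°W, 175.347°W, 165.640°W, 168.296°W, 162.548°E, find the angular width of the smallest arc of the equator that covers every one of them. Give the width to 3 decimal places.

Sort the longitudes: -175.347°, -173.350°, -168.296°, -165.640°, -158.632°, +161.530°, +162.548°, +164.535°.
Eastward gaps between consecutive values (wrapping around): 1.997°, 5.054°, 2.656°, 7.008°, 320.162°, 1.018°, 1.987°, 20.118°.
Largest gap = 320.162° ⇒ minimal covering band is its complement: 360° − 320.162° = 39.838°.
Band runs from +161.530° eastward to -158.632°, crossing the antimeridian.

39.838°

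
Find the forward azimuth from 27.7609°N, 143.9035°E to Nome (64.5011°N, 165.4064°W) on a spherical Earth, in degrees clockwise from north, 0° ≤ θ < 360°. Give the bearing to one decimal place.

Δλ = -165.4064 − 143.9035 = -309.3099°; wrapped into (−180°, 180°]: 50.6901°.
θ = atan2( sin Δλ · cos φ₂ , cos φ₁ · sin φ₂ − sin φ₁ · cos φ₂ · cos Δλ )
  = atan2(0.33309, 0.67167) = 26.377° → normalised to [0°, 360°): 26.377°.

26.4°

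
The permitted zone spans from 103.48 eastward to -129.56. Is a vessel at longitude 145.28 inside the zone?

Band width going east from +103.48° to -129.56°: ((-129.56 − 103.48) mod 360) = 126.96°.
Offset of +145.28° east of the west edge: ((145.28 − 103.48) mod 360) = 41.80°.
41.80° ≤ 126.96° ⇒ inside.

Yes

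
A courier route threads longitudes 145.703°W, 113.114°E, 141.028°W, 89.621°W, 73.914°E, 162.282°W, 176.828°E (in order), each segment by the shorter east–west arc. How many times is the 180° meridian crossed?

Leg 1: -145.703° → +113.114°, shortest Δλ = -101.183° (west) — crosses 180°.
Leg 2: +113.114° → -141.028°, shortest Δλ = 105.858° (east) — crosses 180°.
Leg 3: -141.028° → -89.621°, shortest Δλ = 51.407° (east) — does not cross 180°.
Leg 4: -89.621° → +73.914°, shortest Δλ = 163.535° (east) — does not cross 180°.
Leg 5: +73.914° → -162.282°, shortest Δλ = 123.804° (east) — crosses 180°.
Leg 6: -162.282° → +176.828°, shortest Δλ = -20.89° (west) — crosses 180°.
Total crossings: 4.

4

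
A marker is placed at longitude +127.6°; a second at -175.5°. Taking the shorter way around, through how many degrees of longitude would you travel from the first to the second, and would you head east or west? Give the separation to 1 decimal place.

56.9° east

Raw difference: -175.5 − 127.6 = -303.1°.
Normalise into (−180°, 180°]: -303.1° + 360° = 56.9°.
Positive ⇒ the second point lies to the east; separation 56.9°.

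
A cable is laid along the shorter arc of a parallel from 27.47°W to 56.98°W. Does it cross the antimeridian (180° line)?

No

Signed shortest Δλ = ((-56.98 − -27.47 + 180) mod 360) − 180 = -29.51°.
Going west by 29.51° from -27.47° reaches -56.98° without touching 180°.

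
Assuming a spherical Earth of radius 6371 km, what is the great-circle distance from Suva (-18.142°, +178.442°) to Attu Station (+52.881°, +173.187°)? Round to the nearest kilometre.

Δλ = 173.187 − 178.442 = -5.255°.
Δφ = 52.881 − -18.142 = 71.023°.
a = sin²(Δφ/2) + cos φ₁ · cos φ₂ · sin²(Δλ/2) = 0.338611.
c = 2·atan2(√a, √(1−a)) = 1.24213 rad → d = 6371·c ≈ 7913.63 km.

7914 km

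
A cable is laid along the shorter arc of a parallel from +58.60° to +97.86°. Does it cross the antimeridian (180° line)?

Signed shortest Δλ = ((97.86 − 58.60 + 180) mod 360) − 180 = 39.26°.
Going east by 39.26° from +58.60° reaches +97.86° without touching 180°.

No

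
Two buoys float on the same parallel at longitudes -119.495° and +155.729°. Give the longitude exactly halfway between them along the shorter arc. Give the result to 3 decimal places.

Signed shortest Δλ from -119.495° to +155.729° is -84.776°.
Midpoint longitude = -119.495° + (-84.776°)/2 = -119.495° − 42.388° = -161.883°.
(The naïve average (-119.495 + +155.729)/2 = 18.117° is on the wrong side of the globe.)

-161.883°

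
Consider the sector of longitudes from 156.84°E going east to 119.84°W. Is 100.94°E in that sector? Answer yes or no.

Band width going east from +156.84° to -119.84°: ((-119.84 − 156.84) mod 360) = 83.32°.
Offset of +100.94° east of the west edge: ((100.94 − 156.84) mod 360) = 304.10°.
304.10° > 83.32° ⇒ outside.

No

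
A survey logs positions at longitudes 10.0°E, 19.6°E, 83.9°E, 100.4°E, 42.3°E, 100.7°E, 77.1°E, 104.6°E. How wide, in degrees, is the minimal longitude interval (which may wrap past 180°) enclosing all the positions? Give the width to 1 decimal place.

94.6°

Sort the longitudes: +10.0°, +19.6°, +42.3°, +77.1°, +83.9°, +100.4°, +100.7°, +104.6°.
Eastward gaps between consecutive values (wrapping around): 9.6°, 22.7°, 34.8°, 6.8°, 16.5°, 0.3°, 3.9°, 265.4°.
Largest gap = 265.4° ⇒ minimal covering band is its complement: 360° − 265.4° = 94.6°.
Band runs from +10.0° eastward to +104.6°.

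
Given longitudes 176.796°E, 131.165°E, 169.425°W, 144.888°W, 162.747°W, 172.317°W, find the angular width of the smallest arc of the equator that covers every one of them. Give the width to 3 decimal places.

Sort the longitudes: -172.317°, -169.425°, -162.747°, -144.888°, +131.165°, +176.796°.
Eastward gaps between consecutive values (wrapping around): 2.892°, 6.678°, 17.859°, 276.053°, 45.631°, 10.887°.
Largest gap = 276.053° ⇒ minimal covering band is its complement: 360° − 276.053° = 83.947°.
Band runs from +131.165° eastward to -144.888°, crossing the antimeridian.

83.947°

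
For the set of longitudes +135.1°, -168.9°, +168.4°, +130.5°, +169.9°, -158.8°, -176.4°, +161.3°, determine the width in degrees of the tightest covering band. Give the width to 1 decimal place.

Sort the longitudes: -176.4°, -168.9°, -158.8°, +130.5°, +135.1°, +161.3°, +168.4°, +169.9°.
Eastward gaps between consecutive values (wrapping around): 7.5°, 10.1°, 289.3°, 4.6°, 26.2°, 7.1°, 1.5°, 13.7°.
Largest gap = 289.3° ⇒ minimal covering band is its complement: 360° − 289.3° = 70.7°.
Band runs from +130.5° eastward to -158.8°, crossing the antimeridian.

70.7°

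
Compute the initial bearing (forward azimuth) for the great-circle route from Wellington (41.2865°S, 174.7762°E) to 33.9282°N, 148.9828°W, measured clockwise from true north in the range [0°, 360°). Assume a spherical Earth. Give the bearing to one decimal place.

Δλ = -148.9828 − 174.7762 = -323.7590°; wrapped into (−180°, 180°]: 36.2410°.
θ = atan2( sin Δλ · cos φ₂ , cos φ₁ · sin φ₂ − sin φ₁ · cos φ₂ · cos Δλ )
  = atan2(0.49053, 0.86097) = 29.672° → normalised to [0°, 360°): 29.672°.

29.7°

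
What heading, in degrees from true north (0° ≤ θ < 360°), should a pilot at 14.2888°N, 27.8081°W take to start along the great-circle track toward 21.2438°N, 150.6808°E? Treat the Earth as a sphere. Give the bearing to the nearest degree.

Δλ = 150.6808 − -27.8081 = 178.4889°.
θ = atan2( sin Δλ · cos φ₂ , cos φ₁ · sin φ₂ − sin φ₁ · cos φ₂ · cos Δλ )
  = atan2(0.02458, 0.58109) = 2.422° → normalised to [0°, 360°): 2.422°.

2°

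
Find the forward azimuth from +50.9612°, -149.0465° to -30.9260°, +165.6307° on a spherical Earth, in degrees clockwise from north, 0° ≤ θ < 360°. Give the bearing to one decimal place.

217.6°

Δλ = 165.6307 − -149.0465 = 314.6772°; wrapped into (−180°, 180°]: -45.3228°.
θ = atan2( sin Δλ · cos φ₂ , cos φ₁ · sin φ₂ − sin φ₁ · cos φ₂ · cos Δλ )
  = atan2(-0.60999, -0.79218) = -142.403° → normalised to [0°, 360°): 217.597°.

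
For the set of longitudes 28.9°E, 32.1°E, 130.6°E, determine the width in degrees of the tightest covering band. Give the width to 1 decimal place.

Sort the longitudes: +28.9°, +32.1°, +130.6°.
Eastward gaps between consecutive values (wrapping around): 3.2°, 98.5°, 258.3°.
Largest gap = 258.3° ⇒ minimal covering band is its complement: 360° − 258.3° = 101.7°.
Band runs from +28.9° eastward to +130.6°.

101.7°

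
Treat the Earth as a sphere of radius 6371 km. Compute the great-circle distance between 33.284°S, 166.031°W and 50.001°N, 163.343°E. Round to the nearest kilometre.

Δλ = 163.343 − -166.031 = 329.374°; wrapped into (−180°, 180°]: -30.626°.
Δφ = 50.001 − -33.284 = 83.285°.
a = sin²(Δφ/2) + cos φ₁ · cos φ₂ · sin²(Δλ/2) = 0.479011.
c = 2·atan2(√a, √(1−a)) = 1.52881 rad → d = 6371·c ≈ 9740.02 km.

9740 km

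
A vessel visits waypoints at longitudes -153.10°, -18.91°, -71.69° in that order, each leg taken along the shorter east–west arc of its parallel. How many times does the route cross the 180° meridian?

0

Leg 1: -153.10° → -18.91°, shortest Δλ = 134.19° (east) — does not cross 180°.
Leg 2: -18.91° → -71.69°, shortest Δλ = -52.78° (west) — does not cross 180°.
Total crossings: 0.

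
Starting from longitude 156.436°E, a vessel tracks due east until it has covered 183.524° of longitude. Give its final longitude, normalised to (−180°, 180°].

20.040°W

Start at +156.436°; shift +183.524° → +339.960°.
+339.960° lies outside (−180°, 180°]; subtract 360° → -20.040°.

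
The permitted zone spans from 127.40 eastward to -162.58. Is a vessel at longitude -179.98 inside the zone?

Yes

Band width going east from +127.40° to -162.58°: ((-162.58 − 127.40) mod 360) = 70.02°.
Offset of -179.98° east of the west edge: ((-179.98 − 127.40) mod 360) = 52.62°.
52.62° ≤ 70.02° ⇒ inside.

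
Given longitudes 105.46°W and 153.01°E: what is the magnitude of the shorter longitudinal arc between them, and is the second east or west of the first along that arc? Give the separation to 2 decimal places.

Raw difference: 153.01 − -105.46 = 258.47°.
Normalise into (−180°, 180°]: 258.47° − 360° = -101.53°.
Negative ⇒ the second point lies to the west; separation 101.53°.

101.53° west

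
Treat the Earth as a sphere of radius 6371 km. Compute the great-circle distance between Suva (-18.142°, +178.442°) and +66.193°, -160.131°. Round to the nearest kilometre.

Δλ = -160.131 − 178.442 = -338.573°; wrapped into (−180°, 180°]: 21.427°.
Δφ = 66.193 − -18.142 = 84.335°.
a = sin²(Δφ/2) + cos φ₁ · cos φ₂ · sin²(Δλ/2) = 0.463900.
c = 2·atan2(√a, √(1−a)) = 1.49853 rad → d = 6371·c ≈ 9547.16 km.

9547 km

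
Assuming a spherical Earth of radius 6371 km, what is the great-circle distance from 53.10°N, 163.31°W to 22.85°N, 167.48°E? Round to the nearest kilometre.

4169 km

Δλ = 167.48 − -163.31 = 330.79°; wrapped into (−180°, 180°]: -29.21°.
Δφ = 22.85 − 53.10 = -30.25°.
a = sin²(Δφ/2) + cos φ₁ · cos φ₂ · sin²(Δλ/2) = 0.103262.
c = 2·atan2(√a, √(1−a)) = 0.65430 rad → d = 6371·c ≈ 4168.53 km.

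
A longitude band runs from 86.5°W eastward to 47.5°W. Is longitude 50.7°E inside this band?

Band width going east from -86.5° to -47.5°: ((-47.5 − -86.5) mod 360) = 39.0°.
Offset of +50.7° east of the west edge: ((50.7 − -86.5) mod 360) = 137.2°.
137.2° > 39.0° ⇒ outside.

No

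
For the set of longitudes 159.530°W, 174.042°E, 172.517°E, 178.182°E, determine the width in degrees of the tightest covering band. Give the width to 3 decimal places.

Sort the longitudes: -159.530°, +172.517°, +174.042°, +178.182°.
Eastward gaps between consecutive values (wrapping around): 332.047°, 1.525°, 4.140°, 22.288°.
Largest gap = 332.047° ⇒ minimal covering band is its complement: 360° − 332.047° = 27.953°.
Band runs from +172.517° eastward to -159.530°, crossing the antimeridian.

27.953°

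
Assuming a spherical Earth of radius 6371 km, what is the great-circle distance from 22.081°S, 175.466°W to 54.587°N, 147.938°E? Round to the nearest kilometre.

9211 km

Δλ = 147.938 − -175.466 = 323.404°; wrapped into (−180°, 180°]: -36.596°.
Δφ = 54.587 − -22.081 = 76.668°.
a = sin²(Δφ/2) + cos φ₁ · cos φ₂ · sin²(Δλ/2) = 0.437632.
c = 2·atan2(√a, √(1−a)) = 1.44573 rad → d = 6371·c ≈ 9210.78 km.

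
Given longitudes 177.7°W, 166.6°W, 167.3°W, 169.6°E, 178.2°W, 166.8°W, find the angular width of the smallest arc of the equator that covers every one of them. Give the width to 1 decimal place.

23.8°

Sort the longitudes: -178.2°, -177.7°, -167.3°, -166.8°, -166.6°, +169.6°.
Eastward gaps between consecutive values (wrapping around): 0.5°, 10.4°, 0.5°, 0.2°, 336.2°, 12.2°.
Largest gap = 336.2° ⇒ minimal covering band is its complement: 360° − 336.2° = 23.8°.
Band runs from +169.6° eastward to -166.6°, crossing the antimeridian.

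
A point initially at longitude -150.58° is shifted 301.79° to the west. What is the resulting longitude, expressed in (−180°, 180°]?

Start at -150.58°; shift −301.79° → -452.37°.
-452.37° lies outside (−180°, 180°]; add 360° → -92.37°.

-92.37°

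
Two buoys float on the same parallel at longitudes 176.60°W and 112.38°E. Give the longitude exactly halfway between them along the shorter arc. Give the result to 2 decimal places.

Signed shortest Δλ from -176.60° to +112.38° is -71.02°.
Midpoint longitude = -176.60° + (-71.02°)/2 = -176.60° − 35.51° = -212.11°.
Normalise into (−180°, 180°]: +147.89°.
(The naïve average (-176.60 + +112.38)/2 = -32.11° is on the wrong side of the globe.)

147.89°E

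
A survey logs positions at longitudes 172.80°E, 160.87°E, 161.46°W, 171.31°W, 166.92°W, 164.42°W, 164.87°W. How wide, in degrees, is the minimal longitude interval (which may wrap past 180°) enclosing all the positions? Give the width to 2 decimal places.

Sort the longitudes: -171.31°, -166.92°, -164.87°, -164.42°, -161.46°, +160.87°, +172.80°.
Eastward gaps between consecutive values (wrapping around): 4.39°, 2.05°, 0.45°, 2.96°, 322.33°, 11.93°, 15.89°.
Largest gap = 322.33° ⇒ minimal covering band is its complement: 360° − 322.33° = 37.67°.
Band runs from +160.87° eastward to -161.46°, crossing the antimeridian.

37.67°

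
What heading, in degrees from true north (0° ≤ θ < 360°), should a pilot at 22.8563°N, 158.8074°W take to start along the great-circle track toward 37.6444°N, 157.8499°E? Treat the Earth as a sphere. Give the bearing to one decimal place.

Δλ = 157.8499 − -158.8074 = 316.6573°; wrapped into (−180°, 180°]: -43.3427°.
θ = atan2( sin Δλ · cos φ₂ , cos φ₁ · sin φ₂ − sin φ₁ · cos φ₂ · cos Δλ )
  = atan2(-0.54347, 0.33913) = -58.036° → normalised to [0°, 360°): 301.964°.

302.0°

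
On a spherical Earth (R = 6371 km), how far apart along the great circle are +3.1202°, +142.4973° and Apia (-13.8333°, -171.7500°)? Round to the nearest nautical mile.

2908 nmi

Δλ = -171.7500 − 142.4973 = -314.2473°; wrapped into (−180°, 180°]: 45.7527°.
Δφ = -13.8333 − 3.1202 = -16.9535°.
a = sin²(Δφ/2) + cos φ₁ · cos φ₂ · sin²(Δλ/2) = 0.168250.
c = 2·atan2(√a, √(1−a)) = 0.84531 rad → d = 6371·c ≈ 5385.47 km ≈ 2907.92 nmi.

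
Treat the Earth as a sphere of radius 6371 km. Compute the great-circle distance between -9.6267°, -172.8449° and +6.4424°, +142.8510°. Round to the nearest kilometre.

5223 km

Δλ = 142.8510 − -172.8449 = 315.6959°; wrapped into (−180°, 180°]: -44.3041°.
Δφ = 6.4424 − -9.6267 = 16.0691°.
a = sin²(Δφ/2) + cos φ₁ · cos φ₂ · sin²(Δλ/2) = 0.158827.
c = 2·atan2(√a, √(1−a)) = 0.81983 rad → d = 6371·c ≈ 5223.13 km.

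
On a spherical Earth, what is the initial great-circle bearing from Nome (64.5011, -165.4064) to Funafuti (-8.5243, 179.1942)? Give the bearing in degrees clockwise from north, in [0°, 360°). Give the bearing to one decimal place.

Δλ = 179.1942 − -165.4064 = 344.6006°; wrapped into (−180°, 180°]: -15.3994°.
θ = atan2( sin Δλ · cos φ₂ , cos φ₁ · sin φ₂ − sin φ₁ · cos φ₂ · cos Δλ )
  = atan2(-0.26261, -0.92439) = -164.140° → normalised to [0°, 360°): 195.860°.

195.9°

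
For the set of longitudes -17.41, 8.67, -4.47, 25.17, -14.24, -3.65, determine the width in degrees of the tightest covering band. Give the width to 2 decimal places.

42.58°

Sort the longitudes: -17.41°, -14.24°, -4.47°, -3.65°, +8.67°, +25.17°.
Eastward gaps between consecutive values (wrapping around): 3.17°, 9.77°, 0.82°, 12.32°, 16.50°, 317.42°.
Largest gap = 317.42° ⇒ minimal covering band is its complement: 360° − 317.42° = 42.58°.
Band runs from -17.41° eastward to +25.17°.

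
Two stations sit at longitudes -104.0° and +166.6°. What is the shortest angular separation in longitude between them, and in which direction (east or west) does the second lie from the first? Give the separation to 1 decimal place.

Raw difference: 166.6 − -104.0 = 270.6°.
Normalise into (−180°, 180°]: 270.6° − 360° = -89.4°.
Negative ⇒ the second point lies to the west; separation 89.4°.

89.4° west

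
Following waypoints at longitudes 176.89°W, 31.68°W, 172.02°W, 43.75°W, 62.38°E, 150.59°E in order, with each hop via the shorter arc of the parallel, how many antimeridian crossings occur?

0

Leg 1: -176.89° → -31.68°, shortest Δλ = 145.21° (east) — does not cross 180°.
Leg 2: -31.68° → -172.02°, shortest Δλ = -140.34° (west) — does not cross 180°.
Leg 3: -172.02° → -43.75°, shortest Δλ = 128.27° (east) — does not cross 180°.
Leg 4: -43.75° → +62.38°, shortest Δλ = 106.13° (east) — does not cross 180°.
Leg 5: +62.38° → +150.59°, shortest Δλ = 88.21° (east) — does not cross 180°.
Total crossings: 0.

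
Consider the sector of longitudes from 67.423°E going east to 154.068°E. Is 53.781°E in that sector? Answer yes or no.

No

Band width going east from +67.423° to +154.068°: ((154.068 − 67.423) mod 360) = 86.645°.
Offset of +53.781° east of the west edge: ((53.781 − 67.423) mod 360) = 346.358°.
346.358° > 86.645° ⇒ outside.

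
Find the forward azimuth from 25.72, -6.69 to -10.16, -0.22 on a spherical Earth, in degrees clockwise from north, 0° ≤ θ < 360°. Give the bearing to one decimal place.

Δλ = -0.22 − -6.69 = 6.47°.
θ = atan2( sin Δλ · cos φ₂ , cos φ₁ · sin φ₂ − sin φ₁ · cos φ₂ · cos Δλ )
  = atan2(0.11092, -0.58337) = 169.235° → normalised to [0°, 360°): 169.235°.

169.2°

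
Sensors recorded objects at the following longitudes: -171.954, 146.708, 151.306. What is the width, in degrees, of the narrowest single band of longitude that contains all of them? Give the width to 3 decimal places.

Sort the longitudes: -171.954°, +146.708°, +151.306°.
Eastward gaps between consecutive values (wrapping around): 318.662°, 4.598°, 36.740°.
Largest gap = 318.662° ⇒ minimal covering band is its complement: 360° − 318.662° = 41.338°.
Band runs from +146.708° eastward to -171.954°, crossing the antimeridian.

41.338°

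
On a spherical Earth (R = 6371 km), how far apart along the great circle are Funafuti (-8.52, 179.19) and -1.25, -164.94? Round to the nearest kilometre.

1934 km

Δλ = -164.94 − 179.19 = -344.13°; wrapped into (−180°, 180°]: 15.87°.
Δφ = -1.25 − -8.52 = 7.27°.
a = sin²(Δφ/2) + cos φ₁ · cos φ₂ · sin²(Δλ/2) = 0.022862.
c = 2·atan2(√a, √(1−a)) = 0.30357 rad → d = 6371·c ≈ 1934.05 km.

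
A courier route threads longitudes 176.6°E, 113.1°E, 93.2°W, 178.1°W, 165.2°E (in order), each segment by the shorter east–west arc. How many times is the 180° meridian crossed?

Leg 1: +176.6° → +113.1°, shortest Δλ = -63.5° (west) — does not cross 180°.
Leg 2: +113.1° → -93.2°, shortest Δλ = 153.7° (east) — crosses 180°.
Leg 3: -93.2° → -178.1°, shortest Δλ = -84.9° (west) — does not cross 180°.
Leg 4: -178.1° → +165.2°, shortest Δλ = -16.7° (west) — crosses 180°.
Total crossings: 2.

2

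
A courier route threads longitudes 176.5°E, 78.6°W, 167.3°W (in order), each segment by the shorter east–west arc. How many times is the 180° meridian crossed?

1

Leg 1: +176.5° → -78.6°, shortest Δλ = 104.9° (east) — crosses 180°.
Leg 2: -78.6° → -167.3°, shortest Δλ = -88.7° (west) — does not cross 180°.
Total crossings: 1.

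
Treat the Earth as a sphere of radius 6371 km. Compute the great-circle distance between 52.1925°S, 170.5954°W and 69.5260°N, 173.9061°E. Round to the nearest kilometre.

Δλ = 173.9061 − -170.5954 = 344.5015°; wrapped into (−180°, 180°]: -15.4985°.
Δφ = 69.5260 − -52.1925 = 121.7185°.
a = sin²(Δφ/2) + cos φ₁ · cos φ₂ · sin²(Δλ/2) = 0.766772.
c = 2·atan2(√a, √(1−a)) = 2.13358 rad → d = 6371·c ≈ 13593.04 km.

13593 km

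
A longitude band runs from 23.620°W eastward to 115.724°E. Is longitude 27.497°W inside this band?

No

Band width going east from -23.620° to +115.724°: ((115.724 − -23.620) mod 360) = 139.344°.
Offset of -27.497° east of the west edge: ((-27.497 − -23.620) mod 360) = 356.123°.
356.123° > 139.344° ⇒ outside.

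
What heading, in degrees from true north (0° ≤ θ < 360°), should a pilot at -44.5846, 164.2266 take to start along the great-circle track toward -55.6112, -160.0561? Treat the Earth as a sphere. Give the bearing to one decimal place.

Δλ = -160.0561 − 164.2266 = -324.2827°; wrapped into (−180°, 180°]: 35.7173°.
θ = atan2( sin Δλ · cos φ₂ , cos φ₁ · sin φ₂ − sin φ₁ · cos φ₂ · cos Δλ )
  = atan2(0.32973, -0.26584) = 128.877° → normalised to [0°, 360°): 128.877°.

128.9°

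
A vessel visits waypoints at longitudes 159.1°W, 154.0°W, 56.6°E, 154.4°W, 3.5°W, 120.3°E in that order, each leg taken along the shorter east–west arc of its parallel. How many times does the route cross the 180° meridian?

2

Leg 1: -159.1° → -154.0°, shortest Δλ = 5.1° (east) — does not cross 180°.
Leg 2: -154.0° → +56.6°, shortest Δλ = -149.4° (west) — crosses 180°.
Leg 3: +56.6° → -154.4°, shortest Δλ = 149.0° (east) — crosses 180°.
Leg 4: -154.4° → -3.5°, shortest Δλ = 150.9° (east) — does not cross 180°.
Leg 5: -3.5° → +120.3°, shortest Δλ = 123.8° (east) — does not cross 180°.
Total crossings: 2.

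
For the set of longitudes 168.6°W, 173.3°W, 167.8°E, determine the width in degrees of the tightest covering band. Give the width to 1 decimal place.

Sort the longitudes: -173.3°, -168.6°, +167.8°.
Eastward gaps between consecutive values (wrapping around): 4.7°, 336.4°, 18.9°.
Largest gap = 336.4° ⇒ minimal covering band is its complement: 360° − 336.4° = 23.6°.
Band runs from +167.8° eastward to -168.6°, crossing the antimeridian.

23.6°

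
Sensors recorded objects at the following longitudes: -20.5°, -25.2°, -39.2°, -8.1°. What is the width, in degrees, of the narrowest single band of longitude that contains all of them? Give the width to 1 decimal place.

Sort the longitudes: -39.2°, -25.2°, -20.5°, -8.1°.
Eastward gaps between consecutive values (wrapping around): 14.0°, 4.7°, 12.4°, 328.9°.
Largest gap = 328.9° ⇒ minimal covering band is its complement: 360° − 328.9° = 31.1°.
Band runs from -39.2° eastward to -8.1°.

31.1°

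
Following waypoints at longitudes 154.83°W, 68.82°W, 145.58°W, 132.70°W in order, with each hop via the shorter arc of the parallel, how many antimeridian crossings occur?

Leg 1: -154.83° → -68.82°, shortest Δλ = 86.01° (east) — does not cross 180°.
Leg 2: -68.82° → -145.58°, shortest Δλ = -76.76° (west) — does not cross 180°.
Leg 3: -145.58° → -132.70°, shortest Δλ = 12.88° (east) — does not cross 180°.
Total crossings: 0.

0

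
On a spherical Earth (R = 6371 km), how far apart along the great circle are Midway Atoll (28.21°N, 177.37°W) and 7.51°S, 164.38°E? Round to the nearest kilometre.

4429 km

Δλ = 164.38 − -177.37 = 341.75°; wrapped into (−180°, 180°]: -18.25°.
Δφ = -7.51 − 28.21 = -35.72°.
a = sin²(Δφ/2) + cos φ₁ · cos φ₂ · sin²(Δλ/2) = 0.116033.
c = 2·atan2(√a, √(1−a)) = 0.69519 rad → d = 6371·c ≈ 4429.04 km.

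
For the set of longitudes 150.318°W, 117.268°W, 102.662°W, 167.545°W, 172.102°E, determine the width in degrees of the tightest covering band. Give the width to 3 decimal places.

85.236°

Sort the longitudes: -167.545°, -150.318°, -117.268°, -102.662°, +172.102°.
Eastward gaps between consecutive values (wrapping around): 17.227°, 33.050°, 14.606°, 274.764°, 20.353°.
Largest gap = 274.764° ⇒ minimal covering band is its complement: 360° − 274.764° = 85.236°.
Band runs from +172.102° eastward to -102.662°, crossing the antimeridian.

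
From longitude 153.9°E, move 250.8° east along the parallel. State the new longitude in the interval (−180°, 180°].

44.7°E

Start at +153.9°; shift +250.8° → +404.7°.
+404.7° lies outside (−180°, 180°]; subtract 360° → +44.7°.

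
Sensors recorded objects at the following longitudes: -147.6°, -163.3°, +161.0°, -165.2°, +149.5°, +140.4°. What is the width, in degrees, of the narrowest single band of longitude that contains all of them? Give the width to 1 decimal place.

Sort the longitudes: -165.2°, -163.3°, -147.6°, +140.4°, +149.5°, +161.0°.
Eastward gaps between consecutive values (wrapping around): 1.9°, 15.7°, 288.0°, 9.1°, 11.5°, 33.8°.
Largest gap = 288.0° ⇒ minimal covering band is its complement: 360° − 288.0° = 72.0°.
Band runs from +140.4° eastward to -147.6°, crossing the antimeridian.

72.0°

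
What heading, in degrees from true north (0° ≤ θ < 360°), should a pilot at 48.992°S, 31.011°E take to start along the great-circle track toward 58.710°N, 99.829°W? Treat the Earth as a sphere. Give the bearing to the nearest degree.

308°

Δλ = -99.829 − 31.011 = -130.840°.
θ = atan2( sin Δλ · cos φ₂ , cos φ₁ · sin φ₂ − sin φ₁ · cos φ₂ · cos Δλ )
  = atan2(-0.39292, 0.30443) = -52.233° → normalised to [0°, 360°): 307.767°.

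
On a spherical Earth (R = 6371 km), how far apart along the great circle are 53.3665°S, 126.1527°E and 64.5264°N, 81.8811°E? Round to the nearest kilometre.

Δλ = 81.8811 − 126.1527 = -44.2716°.
Δφ = 64.5264 − -53.3665 = 117.8929°.
a = sin²(Δφ/2) + cos φ₁ · cos φ₂ · sin²(Δλ/2) = 0.770347.
c = 2·atan2(√a, √(1−a)) = 2.14206 rad → d = 6371·c ≈ 13647.06 km.

13647 km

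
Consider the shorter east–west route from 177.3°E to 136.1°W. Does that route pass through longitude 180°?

Naïve |-136.1 − 177.3| = 313.4° > 180°, so the shorter arc goes the other way round — across 180°.
Signed shortest Δλ = ((-136.1 − 177.3 + 180) mod 360) − 180 = 46.6°.
Going east by 46.6° from +177.3° passes through 180° before reaching -136.1°.

Yes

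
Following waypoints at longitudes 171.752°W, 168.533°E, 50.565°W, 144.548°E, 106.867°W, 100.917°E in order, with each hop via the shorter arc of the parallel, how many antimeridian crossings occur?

5

Leg 1: -171.752° → +168.533°, shortest Δλ = -19.715° (west) — crosses 180°.
Leg 2: +168.533° → -50.565°, shortest Δλ = 140.902° (east) — crosses 180°.
Leg 3: -50.565° → +144.548°, shortest Δλ = -164.887° (west) — crosses 180°.
Leg 4: +144.548° → -106.867°, shortest Δλ = 108.585° (east) — crosses 180°.
Leg 5: -106.867° → +100.917°, shortest Δλ = -152.216° (west) — crosses 180°.
Total crossings: 5.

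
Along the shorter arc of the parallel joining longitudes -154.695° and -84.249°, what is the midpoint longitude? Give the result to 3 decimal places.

-119.472°

Signed shortest Δλ from -154.695° to -84.249° is +70.446°.
Midpoint longitude = -154.695° + (+70.446°)/2 = -154.695° + 35.223° = -119.472°.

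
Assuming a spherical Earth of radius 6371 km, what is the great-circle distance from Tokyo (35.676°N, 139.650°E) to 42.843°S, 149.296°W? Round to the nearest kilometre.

11311 km

Δλ = -149.296 − 139.650 = -288.946°; wrapped into (−180°, 180°]: 71.054°.
Δφ = -42.843 − 35.676 = -78.519°.
a = sin²(Δφ/2) + cos φ₁ · cos φ₂ · sin²(Δλ/2) = 0.601595.
c = 2·atan2(√a, √(1−a)) = 1.77541 rad → d = 6371·c ≈ 11311.14 km.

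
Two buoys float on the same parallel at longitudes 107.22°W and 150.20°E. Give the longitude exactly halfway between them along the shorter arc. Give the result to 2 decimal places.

Signed shortest Δλ from -107.22° to +150.20° is -102.58°.
Midpoint longitude = -107.22° + (-102.58°)/2 = -107.22° − 51.29° = -158.51°.
(The naïve average (-107.22 + +150.20)/2 = 21.49° is on the wrong side of the globe.)

158.51°W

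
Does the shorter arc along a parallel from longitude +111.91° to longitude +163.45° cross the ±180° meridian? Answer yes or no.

Signed shortest Δλ = ((163.45 − 111.91 + 180) mod 360) − 180 = 51.54°.
Going east by 51.54° from +111.91° reaches +163.45° without touching 180°.

No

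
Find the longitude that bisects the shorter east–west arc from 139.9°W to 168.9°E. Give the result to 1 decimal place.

Signed shortest Δλ from -139.9° to +168.9° is -51.2°.
Midpoint longitude = -139.9° + (-51.2°)/2 = -139.9° − 25.6° = -165.5°.
(The naïve average (-139.9 + +168.9)/2 = 14.5° is on the wrong side of the globe.)

165.5°W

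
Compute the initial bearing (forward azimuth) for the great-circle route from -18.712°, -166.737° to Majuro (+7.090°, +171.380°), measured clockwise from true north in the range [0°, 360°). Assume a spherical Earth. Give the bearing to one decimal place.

Δλ = 171.380 − -166.737 = 338.117°; wrapped into (−180°, 180°]: -21.883°.
θ = atan2( sin Δλ · cos φ₂ , cos φ₁ · sin φ₂ − sin φ₁ · cos φ₂ · cos Δλ )
  = atan2(-0.36986, 0.41232) = -41.893° → normalised to [0°, 360°): 318.107°.

318.1°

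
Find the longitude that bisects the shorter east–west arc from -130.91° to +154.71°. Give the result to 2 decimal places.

Signed shortest Δλ from -130.91° to +154.71° is -74.38°.
Midpoint longitude = -130.91° + (-74.38°)/2 = -130.91° − 37.19° = -168.10°.
(The naïve average (-130.91 + +154.71)/2 = 11.9° is on the wrong side of the globe.)

-168.10°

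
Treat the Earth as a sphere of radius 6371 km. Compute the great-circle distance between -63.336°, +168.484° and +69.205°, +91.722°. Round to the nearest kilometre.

Δλ = 91.722 − 168.484 = -76.762°.
Δφ = 69.205 − -63.336 = 132.541°.
a = sin²(Δφ/2) + cos φ₁ · cos φ₂ · sin²(Δλ/2) = 0.899477.
c = 2·atan2(√a, √(1−a)) = 2.49635 rad → d = 6371·c ≈ 15904.25 km.

15904 km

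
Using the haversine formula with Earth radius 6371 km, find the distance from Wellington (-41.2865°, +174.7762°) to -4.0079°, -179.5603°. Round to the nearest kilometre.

4184 km

Δλ = -179.5603 − 174.7762 = -354.3365°; wrapped into (−180°, 180°]: 5.6635°.
Δφ = -4.0079 − -41.2865 = 37.2786°.
a = sin²(Δφ/2) + cos φ₁ · cos φ₂ · sin²(Δλ/2) = 0.103980.
c = 2·atan2(√a, √(1−a)) = 0.65665 rad → d = 6371·c ≈ 4183.53 km.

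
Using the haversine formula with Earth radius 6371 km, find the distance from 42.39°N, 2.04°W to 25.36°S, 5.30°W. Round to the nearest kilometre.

Δλ = -5.30 − -2.04 = -3.26°.
Δφ = -25.36 − 42.39 = -67.75°.
a = sin²(Δφ/2) + cos φ₁ · cos φ₂ · sin²(Δλ/2) = 0.311216.
c = 2·atan2(√a, √(1−a)) = 1.18363 rad → d = 6371·c ≈ 7540.89 km.

7541 km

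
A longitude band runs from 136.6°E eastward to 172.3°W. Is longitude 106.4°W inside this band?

Band width going east from +136.6° to -172.3°: ((-172.3 − 136.6) mod 360) = 51.1°.
Offset of -106.4° east of the west edge: ((-106.4 − 136.6) mod 360) = 117.0°.
117.0° > 51.1° ⇒ outside.

No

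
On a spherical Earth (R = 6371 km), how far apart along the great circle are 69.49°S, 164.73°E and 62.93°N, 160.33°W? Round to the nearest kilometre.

Δλ = -160.33 − 164.73 = -325.06°; wrapped into (−180°, 180°]: 34.94°.
Δφ = 62.93 − -69.49 = 132.42°.
a = sin²(Δφ/2) + cos φ₁ · cos φ₂ · sin²(Δλ/2) = 0.851650.
c = 2·atan2(√a, √(1−a)) = 2.35083 rad → d = 6371·c ≈ 14977.11 km.

14977 km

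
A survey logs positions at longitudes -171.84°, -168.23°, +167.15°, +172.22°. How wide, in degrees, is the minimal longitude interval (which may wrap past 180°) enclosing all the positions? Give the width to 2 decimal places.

24.62°

Sort the longitudes: -171.84°, -168.23°, +167.15°, +172.22°.
Eastward gaps between consecutive values (wrapping around): 3.61°, 335.38°, 5.07°, 15.94°.
Largest gap = 335.38° ⇒ minimal covering band is its complement: 360° − 335.38° = 24.62°.
Band runs from +167.15° eastward to -168.23°, crossing the antimeridian.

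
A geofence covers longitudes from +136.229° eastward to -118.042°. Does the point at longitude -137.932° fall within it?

Band width going east from +136.229° to -118.042°: ((-118.042 − 136.229) mod 360) = 105.729°.
Offset of -137.932° east of the west edge: ((-137.932 − 136.229) mod 360) = 85.839°.
85.839° ≤ 105.729° ⇒ inside.

Yes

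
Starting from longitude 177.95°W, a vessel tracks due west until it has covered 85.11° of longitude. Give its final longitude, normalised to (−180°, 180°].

Start at -177.95°; shift −85.11° → -263.06°.
-263.06° lies outside (−180°, 180°]; add 360° → +96.94°.

96.94°E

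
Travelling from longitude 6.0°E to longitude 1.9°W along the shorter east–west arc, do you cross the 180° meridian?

Signed shortest Δλ = ((-1.9 − 6.0 + 180) mod 360) − 180 = -7.9°.
Going west by 7.9° from +6.0° reaches -1.9° without touching 180°.

No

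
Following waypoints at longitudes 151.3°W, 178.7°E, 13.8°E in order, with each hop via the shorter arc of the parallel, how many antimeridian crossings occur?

Leg 1: -151.3° → +178.7°, shortest Δλ = -30.0° (west) — crosses 180°.
Leg 2: +178.7° → +13.8°, shortest Δλ = -164.9° (west) — does not cross 180°.
Total crossings: 1.

1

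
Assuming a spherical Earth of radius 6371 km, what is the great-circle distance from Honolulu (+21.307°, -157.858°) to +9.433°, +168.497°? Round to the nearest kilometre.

3830 km

Δλ = 168.497 − -157.858 = 326.355°; wrapped into (−180°, 180°]: -33.645°.
Δφ = 9.433 − 21.307 = -11.874°.
a = sin²(Δφ/2) + cos φ₁ · cos φ₂ · sin²(Δλ/2) = 0.087675.
c = 2·atan2(√a, √(1−a)) = 0.60121 rad → d = 6371·c ≈ 3830.34 km.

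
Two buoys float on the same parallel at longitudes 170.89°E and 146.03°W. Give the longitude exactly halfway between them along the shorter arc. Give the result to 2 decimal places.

167.57°W

Signed shortest Δλ from +170.89° to -146.03° is +43.08°.
Midpoint longitude = +170.89° + (+43.08°)/2 = +170.89° + 21.54° = +192.43°.
Normalise into (−180°, 180°]: -167.57°.
(The naïve average (+170.89 + -146.03)/2 = 12.43° is on the wrong side of the globe.)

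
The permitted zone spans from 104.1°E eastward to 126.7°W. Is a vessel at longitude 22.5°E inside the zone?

Band width going east from +104.1° to -126.7°: ((-126.7 − 104.1) mod 360) = 129.2°.
Offset of +22.5° east of the west edge: ((22.5 − 104.1) mod 360) = 278.4°.
278.4° > 129.2° ⇒ outside.

No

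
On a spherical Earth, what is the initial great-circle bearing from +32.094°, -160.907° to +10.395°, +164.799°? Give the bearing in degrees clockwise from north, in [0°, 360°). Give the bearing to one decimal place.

Δλ = 164.799 − -160.907 = 325.706°; wrapped into (−180°, 180°]: -34.294°.
θ = atan2( sin Δλ · cos φ₂ , cos φ₁ · sin φ₂ − sin φ₁ · cos φ₂ · cos Δλ )
  = atan2(-0.55419, -0.27888) = -116.713° → normalised to [0°, 360°): 243.287°.

243.3°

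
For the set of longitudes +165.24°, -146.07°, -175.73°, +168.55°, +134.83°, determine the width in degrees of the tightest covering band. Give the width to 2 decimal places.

Sort the longitudes: -175.73°, -146.07°, +134.83°, +165.24°, +168.55°.
Eastward gaps between consecutive values (wrapping around): 29.66°, 280.90°, 30.41°, 3.31°, 15.72°.
Largest gap = 280.90° ⇒ minimal covering band is its complement: 360° − 280.90° = 79.10°.
Band runs from +134.83° eastward to -146.07°, crossing the antimeridian.

79.10°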